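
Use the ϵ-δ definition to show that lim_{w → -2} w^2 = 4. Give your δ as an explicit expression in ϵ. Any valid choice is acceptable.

δ = min(1, ϵ/5)

Let ϵ > 0 be given. We seek δ > 0 with 0 < |w + 2| < δ ⇒ |w^2 − 4| < ϵ.
Factor: w^2 − 4 = (w + 2)(w - 2), so |w^2 − 4| = |w + 2|·|w - 2|.
Impose δ ≤ 1 so that |w| < 3; then |w - 2| ≤ 5.
Hence |w^2 − 4| ≤ 5|w + 2|, which is < ϵ once |w + 2| < ϵ/5.
Take δ = min(1, ϵ/5). If 0 < |w + 2| < δ then both bounds hold and |w^2 − 4| ≤ 5|w + 2| < 5·(ϵ/5) = ϵ.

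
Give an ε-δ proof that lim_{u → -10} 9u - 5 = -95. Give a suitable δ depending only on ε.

Fix ε > 0. We need δ > 0 so that 0 < |u + 10| < δ implies |(9u - 5) + 95| < ε.
Since (9u - 5) + 95 = 9(u + 10), we have |(9u - 5) + 95| = 9|u + 10|.
So 9|u + 10| < ε exactly when |u + 10| < ε/9.
Choosing δ = ε/9 gives |(9u - 5) + 95| = 9|u + 10| < ε whenever |u + 10| < δ.

δ = ε/9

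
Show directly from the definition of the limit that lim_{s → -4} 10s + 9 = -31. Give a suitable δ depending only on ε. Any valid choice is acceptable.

Let ε > 0 be given. We need δ > 0 so that 0 < |s + 4| < δ implies |(10s + 9) + 31| < ε.
|(10s + 9) + 31| = |10s + 40| = 10|s + 4|.
Thus it suffices that |s + 4| < ε/10.
Choosing δ = ε/10 gives |(10s + 9) + 31| = 10|s + 4| < ε whenever |s + 4| < δ.

δ = ε/10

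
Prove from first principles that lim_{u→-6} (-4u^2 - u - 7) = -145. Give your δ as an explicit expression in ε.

δ = min(1, ε/51)

Suppose ε > 0. We want δ > 0 such that 0 < |u + 6| < δ implies |(-4u^2 - u - 7) + 145| < ε.
(-4u^2 - u - 7) + 145 = -4u^2 - u + 138 = (u + 6)(-4u + 23).
So |(-4u^2 - u - 7) + 145| = |u + 6|·|-4u + 23|.
Require δ ≤ 1. Then |u + 6| < 1 gives |u| < 7, and by the triangle inequality |-4u + 23| ≤ 4·7 + 23 = 51.
Hence |(-4u^2 - u - 7) + 145| ≤ 51|u + 6| < ε provided |u + 6| < ε/51.
Choosing δ = min(1, ε/51) ensures both conditions, hence |(-4u^2 - u - 7) + 145| < ε.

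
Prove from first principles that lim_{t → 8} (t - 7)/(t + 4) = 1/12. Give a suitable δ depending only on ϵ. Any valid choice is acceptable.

Fix ϵ > 0. We want δ > 0 with 0 < |t − 8| < δ ⇒ |(t - 7)/(t + 4) − (1/12)| < ϵ.
Combining over a common denominator, (t - 7)/(t + 4) − (1/12) = [(t - 7)·12 − 1·(t + 4)] / [12·(t + 4)] = 11(t − 8) / (12(t + 4)).
So |(t - 7)/(t + 4) − (1/12)| = 11|t − 8| / (12·|t + 4|).
Restrict δ ≤ 6. Then |t − 8| < 6 gives |t + 4| = |(t − 8) + 12| ≥ 12 − 6 = 6.
Hence |(t - 7)/(t + 4) − (1/12)| < 11|t − 8|/(12·6) = (11/72)|t − 8|, which is < ϵ once |t − 8| < (72/11)ϵ.
Take δ = min(6, (72/11)ϵ). Then 0 < |t − 8| < δ forces both bounds, so |(t - 7)/(t + 4) − (1/12)| < ϵ.

δ = min(6, (72/11)ϵ)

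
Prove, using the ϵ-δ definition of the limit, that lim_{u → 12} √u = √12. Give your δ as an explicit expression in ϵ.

Let ϵ > 0. We want δ > 0 such that 0 < |u − 12| < δ implies |√u − √12| < ϵ.
Multiplying by the conjugate, |√u − √12| = |u − 12|/(√u + √12).
Restrict δ ≤ 12 so that |u − 12| < 12 forces u > 0, and then √u + √12 > √12.
Hence |√u − √12| < |u − 12|/√12, which is < ϵ once |u − 12| < √12·ϵ.
Take δ = min(12, √12·ϵ). If 0 < |u − 12| < δ then u > 0 and |√u − √12| < |u − 12|/√12 < ϵ.

δ = min(12, √12·ϵ)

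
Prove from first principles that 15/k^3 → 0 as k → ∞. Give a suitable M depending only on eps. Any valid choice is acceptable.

Fix eps > 0. For k ≥ 1, |15/k^3 − 0| = 15/k^3.
15/k^3 < eps ⇔ k^3 > 15/eps ⇔ k > (15/eps)^{1/3}.
Take M = (15/eps)^{1/3}. Then k > M implies 15/k^3 < eps.

M = (15/eps)^{1/3}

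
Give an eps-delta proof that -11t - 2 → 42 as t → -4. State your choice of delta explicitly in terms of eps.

delta = eps/11

Let eps > 0 be given. We need delta > 0 so that 0 < |t + 4| < delta implies |(-11t - 2) − 42| < eps.
Since (-11t - 2) − 42 = -11(t + 4), we have |(-11t - 2) − 42| = 11|t + 4|.
So 11|t + 4| < eps exactly when |t + 4| < eps/11.
Take delta = eps/11. If 0 < |t + 4| < delta then |(-11t - 2) − 42| = 11|t + 4| < 11·(eps/11) = eps.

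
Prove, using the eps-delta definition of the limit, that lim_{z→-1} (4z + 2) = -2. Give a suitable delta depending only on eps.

Let eps > 0. We need delta > 0 so that 0 < |z + 1| < delta implies |(4z + 2) + 2| < eps.
Since (4z + 2) + 2 = 4(z + 1), we have |(4z + 2) + 2| = 4|z + 1|.
So 4|z + 1| < eps exactly when |z + 1| < eps/4.
Take delta = eps/4. If 0 < |z + 1| < delta then |(4z + 2) + 2| = 4|z + 1| < 4·(eps/4) = eps.

delta = eps/4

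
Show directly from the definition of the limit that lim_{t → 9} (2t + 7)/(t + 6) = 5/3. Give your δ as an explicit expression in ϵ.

Suppose ϵ > 0. We want δ > 0 with 0 < |t − 9| < δ ⇒ |(2t + 7)/(t + 6) − (5/3)| < ϵ.
Combining over a common denominator, (2t + 7)/(t + 6) − (5/3) = [(2t + 7)·15 − 25·(t + 6)] / [15·(t + 6)] = 5(t − 9) / (15(t + 6)).
So |(2t + 7)/(t + 6) − (5/3)| = 5|t − 9| / (15·|t + 6|).
Require δ ≤ 15/2, so |t + 6| ≥ |15| − |t − 9| > 15 − 15/2 = 15/2.
Hence |(2t + 7)/(t + 6) − (5/3)| < 5|t − 9|/(15·(15/2)) = (2/45)|t − 9|, which is < ϵ once |t − 9| < (45/2)ϵ.
Take δ = min(15/2, (45/2)ϵ). Then 0 < |t − 9| < δ forces both bounds, so |(2t + 7)/(t + 6) − (5/3)| < ϵ.

δ = min(15/2, (45/2)ϵ)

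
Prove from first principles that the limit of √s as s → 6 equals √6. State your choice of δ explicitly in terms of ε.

δ = min(6, √6·ε)

Let ε > 0. We want δ > 0 such that 0 < |s − 6| < δ implies |√s − √6| < ε.
Multiplying by the conjugate, |√s − √6| = |s − 6|/(√s + √6).
Restrict δ ≤ 6 so that |s − 6| < 6 forces s > 0, and then √s + √6 > √6.
Hence |√s − √6| < |s − 6|/√6, which is < ε once |s − 6| < √6·ε.
Take δ = min(6, √6·ε). If 0 < |s − 6| < δ then s > 0 and |√s − √6| < |s − 6|/√6 < ε.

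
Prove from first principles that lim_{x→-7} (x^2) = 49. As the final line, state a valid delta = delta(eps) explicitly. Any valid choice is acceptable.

delta = min(1, eps/15)

Suppose eps > 0. We seek delta > 0 with 0 < |x + 7| < delta ⇒ |x^2 − 49| < eps.
Factor: x^2 − 49 = (x + 7)(x - 7), so |x^2 − 49| = |x + 7|·|x - 7|.
Restrict delta ≤ 1. Then |x + 7| < 1 gives |x| < 8, so by the triangle inequality |x - 7| ≤ 8 + 7 = 15.
Hence |x^2 − 49| ≤ 15|x + 7|, which is < eps once |x + 7| < eps/15.
Take delta = min(1, eps/15). If 0 < |x + 7| < delta then both bounds hold and |x^2 − 49| ≤ 15|x + 7| < 15·(eps/15) = eps.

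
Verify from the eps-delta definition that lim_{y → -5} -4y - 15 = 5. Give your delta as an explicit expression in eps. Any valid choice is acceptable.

delta = eps/4

Fix eps > 0. We need delta > 0 so that 0 < |y + 5| < delta implies |(-4y - 15) − 5| < eps.
|(-4y - 15) − 5| = |-4y - 20| = 4|y + 5|.
So 4|y + 5| < eps exactly when |y + 5| < eps/4.
Choosing delta = eps/4 gives |(-4y - 15) − 5| = 4|y + 5| < eps whenever |y + 5| < delta.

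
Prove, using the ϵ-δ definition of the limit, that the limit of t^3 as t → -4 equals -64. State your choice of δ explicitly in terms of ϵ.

δ = min(2, ϵ/76)

Let ϵ > 0. We seek δ > 0 with 0 < |t + 4| < δ ⇒ |t^3 + 64| < ϵ.
Factor: t^3 + 64 = (t + 4)(t^2 - 4t + 16), so |t^3 + 64| = |t + 4|·|t^2 - 4t + 16|.
Restrict δ ≤ 2. Then |t + 4| < 2 gives |t| < 6, so by the triangle inequality |t^2 - 4t + 16| ≤ 6^2 + 4·6 + 16 = 76.
Hence |t^3 + 64| ≤ 76|t + 4|, which is < ϵ once |t + 4| < ϵ/76.
Take δ = min(2, ϵ/76). If 0 < |t + 4| < δ then both bounds hold and |t^3 + 64| ≤ 76|t + 4| < 76·(ϵ/76) = ϵ.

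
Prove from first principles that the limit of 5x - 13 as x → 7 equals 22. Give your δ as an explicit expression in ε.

Let ε > 0. We need δ > 0 so that 0 < |x − 7| < δ implies |(5x - 13) − 22| < ε.
|(5x - 13) − 22| = |5x - 35| = 5|x − 7|.
So 5|x − 7| < ε exactly when |x − 7| < ε/5.
Choosing δ = ε/5 gives |(5x - 13) − 22| = 5|x − 7| < ε whenever |x − 7| < δ.

δ = ε/5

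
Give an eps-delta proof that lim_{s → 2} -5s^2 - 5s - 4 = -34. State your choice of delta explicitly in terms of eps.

delta = min(2, eps/35)

Suppose eps > 0. We want delta > 0 such that 0 < |s − 2| < delta implies |(-5s^2 - 5s - 4) + 34| < eps.
(-5s^2 - 5s - 4) + 34 = -5s^2 - 5s + 30 = (s − 2)(-5s - 15).
So |(-5s^2 - 5s - 4) + 34| = |s − 2|·|-5s - 15|.
Require delta ≤ 2. Then |s − 2| < 2 gives |s| < 4, and by the triangle inequality |-5s - 15| ≤ 5·4 + 15 = 35.
Hence |(-5s^2 - 5s - 4) + 34| ≤ 35|s − 2| < eps provided |s − 2| < eps/35.
Choosing delta = min(2, eps/35) ensures both conditions, hence |(-5s^2 - 5s - 4) + 34| < eps.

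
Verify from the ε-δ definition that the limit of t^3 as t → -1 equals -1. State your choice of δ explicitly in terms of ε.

δ = min(1, ε/7)

Fix ε > 0. We seek δ > 0 with 0 < |t + 1| < δ ⇒ |t^3 + 1| < ε.
Factor: t^3 + 1 = (t + 1)(t^2 - t + 1), so |t^3 + 1| = |t + 1|·|t^2 - t + 1|.
Impose δ ≤ 1 so that |t| < 2; then |t^2 - t + 1| ≤ 7.
Hence |t^3 + 1| ≤ 7|t + 1|, which is < ε once |t + 1| < ε/7.
Take δ = min(1, ε/7). If 0 < |t + 1| < δ then both bounds hold and |t^3 + 1| ≤ 7|t + 1| < 7·(ε/7) = ε.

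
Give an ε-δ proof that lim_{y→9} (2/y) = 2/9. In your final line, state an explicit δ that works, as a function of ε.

Let ε > 0. We seek δ > 0 such that 0 < |y − 9| < δ implies |2/y − (2/9)| < ε.
|2/y − (2/9)| = 2·|9 − y|/(9·|y|) = 2|y − 9|/(9|y|).
Require δ ≤ 9/2 so that |y| > 9 − 9/2 = 9/2, hence 9|y| > 81/2.
Then |2/y − (2/9)| < 2|y − 9|/(81/2), which is < ε when |y − 9| < (81/4)ε.
Take δ = min(9/2, (81/4)ε). Then 0 < |y − 9| < δ gives both |y − 9| < 9/2 and |y − 9| < (81/4)ε, so |2/y − (2/9)| < ε.

δ = min(9/2, (81/4)ε)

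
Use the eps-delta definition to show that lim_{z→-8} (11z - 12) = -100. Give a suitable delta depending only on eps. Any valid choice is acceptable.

Suppose eps > 0. We need delta > 0 so that 0 < |z + 8| < delta implies |(11z - 12) + 100| < eps.
|(11z - 12) + 100| = |11z + 88| = 11|z + 8|.
Thus it suffices that |z + 8| < eps/11.
Choosing delta = eps/11 gives |(11z - 12) + 100| = 11|z + 8| < eps whenever |z + 8| < delta.

delta = eps/11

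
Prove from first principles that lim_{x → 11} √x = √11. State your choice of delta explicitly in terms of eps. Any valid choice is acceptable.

delta = min(11, √11·eps)

Fix eps > 0. We want delta > 0 such that 0 < |x − 11| < delta implies |√x − √11| < eps.
Multiplying by the conjugate, |√x − √11| = |x − 11|/(√x + √11).
Restrict delta ≤ 11 so that |x − 11| < 11 forces x > 0, and then √x + √11 > √11.
Hence |√x − √11| < |x − 11|/√11, which is < eps once |x − 11| < √11·eps.
Take delta = min(11, √11·eps). If 0 < |x − 11| < delta then x > 0 and |√x − √11| < |x − 11|/√11 < eps.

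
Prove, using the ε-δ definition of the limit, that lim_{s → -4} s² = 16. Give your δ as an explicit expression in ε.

δ = min(2, ε/10)

Suppose ε > 0. We seek δ > 0 with 0 < |s + 4| < δ ⇒ |s² − 16| < ε.
Factor: s² − 16 = (s + 4)(s - 4), so |s² − 16| = |s + 4|·|s - 4|.
Impose δ ≤ 2 so that |s| < 6; then |s - 4| ≤ 10.
Hence |s² − 16| ≤ 10|s + 4|, which is < ε once |s + 4| < ε/10.
Take δ = min(2, ε/10). If 0 < |s + 4| < δ then both bounds hold and |s² − 16| ≤ 10|s + 4| < 10·(ε/10) = ε.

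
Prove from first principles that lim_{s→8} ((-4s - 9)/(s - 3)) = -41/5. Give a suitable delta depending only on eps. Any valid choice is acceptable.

delta = min(5/2, (25/42)eps)

Let eps > 0. We want delta > 0 with 0 < |s − 8| < delta ⇒ |(-4s - 9)/(s - 3) + 41/5| < eps.
Combining over a common denominator, (-4s - 9)/(s - 3) + 41/5 = [(-4s - 9)·5 − (-41)·(s - 3)] / [5·(s - 3)] = 21(s − 8) / (5(s - 3)).
So |(-4s - 9)/(s - 3) + 41/5| = 21|s − 8| / (5·|s − 3|).
Restrict delta ≤ 5/2. Then |s − 8| < 5/2 gives |s − 3| = |(s − 8) + 5| ≥ 5 − 5/2 = 5/2.
Hence |(-4s - 9)/(s - 3) + 41/5| < 21|s − 8|/(5·(5/2)) = (42/25)|s − 8|, which is < eps once |s − 8| < (25/42)eps.
Take delta = min(5/2, (25/42)eps). Then 0 < |s − 8| < delta forces both bounds, so |(-4s - 9)/(s - 3) + 41/5| < eps.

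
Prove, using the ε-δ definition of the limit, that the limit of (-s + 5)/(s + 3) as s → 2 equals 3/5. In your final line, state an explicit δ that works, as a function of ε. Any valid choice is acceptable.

Let ε > 0. We want δ > 0 with 0 < |s − 2| < δ ⇒ |(-s + 5)/(s + 3) − (3/5)| < ε.
Combining over a common denominator, (-s + 5)/(s + 3) − (3/5) = [(-s + 5)·5 − 3·(s + 3)] / [5·(s + 3)] = -8(s − 2) / (5(s + 3)).
So |(-s + 5)/(s + 3) − (3/5)| = 8|s − 2| / (5·|s + 3|).
Require δ ≤ 5/2, so |s + 3| ≥ |5| − |s − 2| > 5 − 5/2 = 5/2.
Hence |(-s + 5)/(s + 3) − (3/5)| < 8|s − 2|/(5·(5/2)) = (16/25)|s − 2|, which is < ε once |s − 2| < (25/16)ε.
Take δ = min(5/2, (25/16)ε). Then 0 < |s − 2| < δ forces both bounds, so |(-s + 5)/(s + 3) − (3/5)| < ε.

δ = min(5/2, (25/16)ε)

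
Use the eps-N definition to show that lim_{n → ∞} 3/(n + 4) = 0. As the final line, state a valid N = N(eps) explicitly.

Suppose eps > 0. For n ≥ 1, |3/(n + 4) − 0| = 3/(n + 4) ≤ 3/n.
We need 3/n < eps, i.e. n > 3/eps.
Take N = 3/eps. If n > N then |3/(n + 4)| ≤ 3/n < eps.

N = 3/eps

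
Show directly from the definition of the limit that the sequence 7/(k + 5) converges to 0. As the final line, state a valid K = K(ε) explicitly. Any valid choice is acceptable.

Let ε > 0 be given. For k ≥ 1, |7/(k + 5) − 0| = 7/(k + 5) ≤ 7/k.
We need 7/k < ε, i.e. k > 7/ε.
Take K = 7/ε. If k > K then |7/(k + 5)| ≤ 7/k < ε.

K = 7/ε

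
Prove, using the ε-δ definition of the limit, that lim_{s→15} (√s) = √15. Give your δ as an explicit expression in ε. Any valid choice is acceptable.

δ = min(15, √15·ε)

Fix ε > 0. We want δ > 0 such that 0 < |s − 15| < δ implies |√s − √15| < ε.
Multiplying by the conjugate, |√s − √15| = |s − 15|/(√s + √15).
Restrict δ ≤ 15 so that |s − 15| < 15 forces s > 0, and then √s + √15 > √15.
Hence |√s − √15| < |s − 15|/√15, which is < ε once |s − 15| < √15·ε.
Take δ = min(15, √15·ε). If 0 < |s − 15| < δ then s > 0 and |√s − √15| < |s − 15|/√15 < ε.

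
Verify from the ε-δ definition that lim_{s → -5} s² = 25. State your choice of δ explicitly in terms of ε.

Let ε > 0. We seek δ > 0 with 0 < |s + 5| < δ ⇒ |s² − 25| < ε.
Factor: s² − 25 = (s + 5)(s - 5), so |s² − 25| = |s + 5|·|s - 5|.
Impose δ ≤ 2 so that |s| < 7; then |s - 5| ≤ 12.
Hence |s² − 25| ≤ 12|s + 5|, which is < ε once |s + 5| < ε/12.
Take δ = min(2, ε/12). If 0 < |s + 5| < δ then both bounds hold and |s² − 25| ≤ 12|s + 5| < 12·(ε/12) = ε.

δ = min(2, ε/12)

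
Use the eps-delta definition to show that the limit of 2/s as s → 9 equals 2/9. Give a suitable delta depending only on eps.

Let eps > 0. We seek delta > 0 such that 0 < |s − 9| < delta implies |2/s − (2/9)| < eps.
|2/s − (2/9)| = 2·|9 − s|/(9·|s|) = 2|s − 9|/(9|s|).
Require delta ≤ 9/2 so that |s| > 9 − 9/2 = 9/2, hence 9|s| > 81/2.
Then |2/s − (2/9)| < 2|s − 9|/(81/2), which is < eps when |s − 9| < (81/4)eps.
Take delta = min(9/2, (81/4)eps). Then 0 < |s − 9| < delta gives both |s − 9| < 9/2 and |s − 9| < (81/4)eps, so |2/s − (2/9)| < eps.

delta = min(9/2, (81/4)eps)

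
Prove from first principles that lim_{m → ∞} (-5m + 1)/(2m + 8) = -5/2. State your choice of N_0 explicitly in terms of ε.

Fix ε > 0. For m ≥ 1, |(-5m + 1)/(2m + 8) + 5/2| = |42|/(2(2m + 8)) = 42/(2(2m + 8)).
Since 2m + 8 ≥ 2m for m ≥ 1, this is ≤ 42/(2·2m) = (21/2)/m.
So |(-5m + 1)/(2m + 8) + 5/2| < ε whenever m > (21/2)/ε.
Take N_0 = (21/2)/ε. If m > N_0 then |(-5m + 1)/(2m + 8) + 5/2| ≤ (21/2)/m < ε.

N_0 = (21/2)/ε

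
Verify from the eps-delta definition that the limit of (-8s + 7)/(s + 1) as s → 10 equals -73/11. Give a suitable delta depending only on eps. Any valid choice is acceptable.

delta = min(11/2, (121/30)eps)

Fix eps > 0. We want delta > 0 with 0 < |s − 10| < delta ⇒ |(-8s + 7)/(s + 1) + 73/11| < eps.
Combining over a common denominator, (-8s + 7)/(s + 1) + 73/11 = [(-8s + 7)·11 − (-73)·(s + 1)] / [11·(s + 1)] = -15(s − 10) / (11(s + 1)).
So |(-8s + 7)/(s + 1) + 73/11| = 15|s − 10| / (11·|s + 1|).
Restrict delta ≤ 11/2. Then |s − 10| < 11/2 gives |s + 1| = |(s − 10) + 11| ≥ 11 − 11/2 = 11/2.
Hence |(-8s + 7)/(s + 1) + 73/11| < 15|s − 10|/(11·(11/2)) = (30/121)|s − 10|, which is < eps once |s − 10| < (121/30)eps.
Take delta = min(11/2, (121/30)eps). Then 0 < |s − 10| < delta forces both bounds, so |(-8s + 7)/(s + 1) + 73/11| < eps.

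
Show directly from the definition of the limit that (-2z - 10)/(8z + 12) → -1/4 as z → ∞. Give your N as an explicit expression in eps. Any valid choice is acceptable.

Fix eps > 0. We seek N > 0 such that z > N implies |(-2z - 10)/(8z + 12) + 1/4| < eps.
(-2z - 10)/(8z + 12) + 1/4 = (8(-2z - 10) − (-2)(8z + 12)) / (8(8z + 12)) = -56/(8(8z + 12)).
For z > 0 we have 8z + 12 > 8z, so |(-2z - 10)/(8z + 12) + 1/4| = 56/(8(8z + 12)) < 56/(8·8z) = (7/8)/z.
Thus |(-2z - 10)/(8z + 12) + 1/4| < eps whenever z > (7/8)/eps.
Take N = (7/8)/eps. If z > N then |(-2z - 10)/(8z + 12) + 1/4| < (7/8)/z < eps.

N = (7/8)/eps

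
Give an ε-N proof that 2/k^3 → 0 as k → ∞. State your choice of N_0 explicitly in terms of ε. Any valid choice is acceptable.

N_0 = (2/ε)^{1/3}

Fix ε > 0. For k ≥ 1, |2/k^3 − 0| = 2/k^3.
2/k^3 < ε ⇔ k^3 > 2/ε ⇔ k > (2/ε)^{1/3}.
Take N_0 = (2/ε)^{1/3}. Then k > N_0 implies 2/k^3 < ε.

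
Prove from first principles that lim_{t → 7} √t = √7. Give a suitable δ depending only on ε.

δ = min(7, √7·ε)

Suppose ε > 0. We want δ > 0 such that 0 < |t − 7| < δ implies |√t − √7| < ε.
Rationalise: √t − √7 = (t − 7)/(√t + √7), so |√t − √7| = |t − 7|/(√t + √7).
Restrict δ ≤ 7 so that |t − 7| < 7 forces t > 0, and then √t + √7 > √7.
Hence |√t − √7| < |t − 7|/√7, which is < ε once |t − 7| < √7·ε.
Take δ = min(7, √7·ε). If 0 < |t − 7| < δ then t > 0 and |√t − √7| < |t − 7|/√7 < ε.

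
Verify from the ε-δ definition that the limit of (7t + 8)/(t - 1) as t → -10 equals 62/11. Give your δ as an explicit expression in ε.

δ = min(11/2, (121/30)ε)

Let ε > 0. We want δ > 0 with 0 < |t + 10| < δ ⇒ |(7t + 8)/(t - 1) − (62/11)| < ε.
Combining over a common denominator, (7t + 8)/(t - 1) − (62/11) = [(7t + 8)·(-11) − (-62)·(t - 1)] / [(-11)·(t - 1)] = -15(t + 10) / ((-11)(t - 1)).
So |(7t + 8)/(t - 1) − (62/11)| = 15|t + 10| / (11·|t − 1|).
Require δ ≤ 11/2, so |t − 1| ≥ |-11| − |t + 10| > 11 − 11/2 = 11/2.
Hence |(7t + 8)/(t - 1) − (62/11)| < 15|t + 10|/(11·(11/2)) = (30/121)|t + 10|, which is < ε once |t + 10| < (121/30)ε.
Take δ = min(11/2, (121/30)ε). Then 0 < |t + 10| < δ forces both bounds, so |(7t + 8)/(t - 1) − (62/11)| < ε.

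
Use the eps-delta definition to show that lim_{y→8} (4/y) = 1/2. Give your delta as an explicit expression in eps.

delta = min(4, 8eps)

Suppose eps > 0. We seek delta > 0 such that 0 < |y − 8| < delta implies |4/y − (1/2)| < eps.
|4/y − (1/2)| = 4·|8 − y|/(8·|y|) = 4|y − 8|/(8|y|).
Require delta ≤ 4 so that |y| > 8 − 4 = 4, hence 8|y| > 32.
Then |4/y − (1/2)| < 4|y − 8|/32, which is < eps when |y − 8| < 8eps.
Take delta = min(4, 8eps). Then 0 < |y − 8| < delta gives both |y − 8| < 4 and |y − 8| < 8eps, so |4/y − (1/2)| < eps.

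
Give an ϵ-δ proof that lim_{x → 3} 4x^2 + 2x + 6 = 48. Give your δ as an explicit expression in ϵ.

Let ϵ > 0. We want δ > 0 such that 0 < |x − 3| < δ implies |(4x^2 + 2x + 6) − 48| < ϵ.
(4x^2 + 2x + 6) − 48 = 4x^2 + 2x - 42 = (x − 3)(4x + 14).
So |(4x^2 + 2x + 6) − 48| = |x − 3|·|4x + 14|.
Require δ ≤ 1. Then |x − 3| < 1 gives |x| < 4, and by the triangle inequality |4x + 14| ≤ 4·4 + 14 = 30.
Hence |(4x^2 + 2x + 6) − 48| ≤ 30|x − 3| < ϵ provided |x − 3| < ϵ/30.
Take δ = min(1, ϵ/30). Then 0 < |x − 3| < δ gives both |x − 3| < 1 and |x − 3| < ϵ/30, so |(4x^2 + 2x + 6) − 48| < ϵ.

δ = min(1, ϵ/30)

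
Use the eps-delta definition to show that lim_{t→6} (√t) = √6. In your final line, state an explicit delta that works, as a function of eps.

Fix eps > 0. We want delta > 0 such that 0 < |t − 6| < delta implies |√t − √6| < eps.
Rationalise: √t − √6 = (t − 6)/(√t + √6), so |√t − √6| = |t − 6|/(√t + √6).
Restrict delta ≤ 6 so that |t − 6| < 6 forces t > 0, and then √t + √6 > √6.
Hence |√t − √6| < |t − 6|/√6, which is < eps once |t − 6| < √6·eps.
Take delta = min(6, √6·eps). If 0 < |t − 6| < delta then t > 0 and |√t − √6| < |t − 6|/√6 < eps.

delta = min(6, √6·eps)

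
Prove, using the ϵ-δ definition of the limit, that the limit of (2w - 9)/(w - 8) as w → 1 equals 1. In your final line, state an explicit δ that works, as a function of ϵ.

Fix ϵ > 0. We want δ > 0 with 0 < |w − 1| < δ ⇒ |(2w - 9)/(w - 8) − 1| < ϵ.
Combining over a common denominator, (2w - 9)/(w - 8) − 1 = [(2w - 9)·(-7) − (-7)·(w - 8)] / [(-7)·(w - 8)] = -7(w − 1) / ((-7)(w - 8)).
So |(2w - 9)/(w - 8) − 1| = 7|w − 1| / (7·|w − 8|).
Require δ ≤ 7/2, so |w − 8| ≥ |-7| − |w − 1| > 7 − 7/2 = 7/2.
Hence |(2w - 9)/(w - 8) − 1| < 7|w − 1|/(7·(7/2)) = (2/7)|w − 1|, which is < ϵ once |w − 1| < (7/2)ϵ.
Take δ = min(7/2, (7/2)ϵ). Then 0 < |w − 1| < δ forces both bounds, so |(2w - 9)/(w - 8) − 1| < ϵ.

δ = min(7/2, (7/2)ϵ)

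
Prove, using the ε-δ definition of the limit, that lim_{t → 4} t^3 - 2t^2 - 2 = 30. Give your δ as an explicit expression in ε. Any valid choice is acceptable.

Let ε > 0. We want δ > 0 such that 0 < |t − 4| < δ implies |(t^3 - 2t^2 - 2) − 30| < ε.
(t^3 - 2t^2 - 2) − 30 = t^3 - 2t^2 - 32 = (t − 4)(t^2 + 2t + 8).
So |(t^3 - 2t^2 - 2) − 30| = |t − 4|·|t^2 + 2t + 8|.
Assume first that |t − 4| < 2, so |t| < 6. Then |t^2 + 2t + 8| ≤ 6^2 + 2·6 + 8 = 56.
Hence |(t^3 - 2t^2 - 2) − 30| ≤ 56|t − 4| < ε provided |t − 4| < ε/56.
Take δ = min(2, ε/56). Then 0 < |t − 4| < δ gives both |t − 4| < 2 and |t − 4| < ε/56, so |(t^3 - 2t^2 - 2) − 30| < ε.

δ = min(2, ε/56)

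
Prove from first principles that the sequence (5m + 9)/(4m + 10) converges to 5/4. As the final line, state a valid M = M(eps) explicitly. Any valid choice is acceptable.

M = (7/8)/eps

Let eps > 0. For m ≥ 1, |(5m + 9)/(4m + 10) − (5/4)| = |-14|/(4(4m + 10)) = 14/(4(4m + 10)).
Since 4m + 10 ≥ 4m for m ≥ 1, this is ≤ 14/(4·4m) = (7/8)/m.
So |(5m + 9)/(4m + 10) − (5/4)| < eps whenever m > (7/8)/eps.
Take M = (7/8)/eps. If m > M then |(5m + 9)/(4m + 10) − (5/4)| ≤ (7/8)/m < eps.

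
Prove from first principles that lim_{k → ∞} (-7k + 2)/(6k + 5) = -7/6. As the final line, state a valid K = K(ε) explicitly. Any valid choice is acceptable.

K = (47/36)/ε

Fix ε > 0. For k ≥ 1, |(-7k + 2)/(6k + 5) + 7/6| = |47|/(6(6k + 5)) = 47/(6(6k + 5)).
Since 6k + 5 ≥ 6k for k ≥ 1, this is ≤ 47/(6·6k) = (47/36)/k.
So |(-7k + 2)/(6k + 5) + 7/6| < ε whenever k > (47/36)/ε.
Take K = (47/36)/ε. If k > K then |(-7k + 2)/(6k + 5) + 7/6| ≤ (47/36)/k < ε.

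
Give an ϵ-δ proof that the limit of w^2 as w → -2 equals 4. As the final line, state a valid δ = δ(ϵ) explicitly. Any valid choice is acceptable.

Suppose ϵ > 0. We seek δ > 0 with 0 < |w + 2| < δ ⇒ |w^2 − 4| < ϵ.
Factor: w^2 − 4 = (w + 2)(w - 2), so |w^2 − 4| = |w + 2|·|w - 2|.
Restrict δ ≤ 1. Then |w + 2| < 1 gives |w| < 3, so by the triangle inequality |w - 2| ≤ 3 + 2 = 5.
Hence |w^2 − 4| ≤ 5|w + 2|, which is < ϵ once |w + 2| < ϵ/5.
Take δ = min(1, ϵ/5). If 0 < |w + 2| < δ then both bounds hold and |w^2 − 4| ≤ 5|w + 2| < 5·(ϵ/5) = ϵ.

δ = min(1, ϵ/5)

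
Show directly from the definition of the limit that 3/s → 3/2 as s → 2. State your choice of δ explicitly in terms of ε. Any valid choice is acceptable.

Let ε > 0. We seek δ > 0 such that 0 < |s − 2| < δ implies |3/s − (3/2)| < ε.
|3/s − (3/2)| = 3·|2 − s|/(2·|s|) = 3|s − 2|/(2|s|).
Restrict δ ≤ 1. Then |s − 2| < 1 gives |s| > 1, so 2|s| > 2.
Then |3/s − (3/2)| < 3|s − 2|/2, which is < ε when |s − 2| < (2/3)ε.
Take δ = min(1, (2/3)ε). Then 0 < |s − 2| < δ gives both |s − 2| < 1 and |s − 2| < (2/3)ε, so |3/s − (3/2)| < ε.

δ = min(1, (2/3)ε)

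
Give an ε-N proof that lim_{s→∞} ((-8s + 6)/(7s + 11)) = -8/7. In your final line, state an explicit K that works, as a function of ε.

K = (130/49)/ε

Fix ε > 0. We seek K > 0 such that s > K implies |(-8s + 6)/(7s + 11) + 8/7| < ε.
(-8s + 6)/(7s + 11) + 8/7 = (7(-8s + 6) − (-8)(7s + 11)) / (7(7s + 11)) = 130/(7(7s + 11)).
For s > 0 we have 7s + 11 > 7s, so |(-8s + 6)/(7s + 11) + 8/7| = 130/(7(7s + 11)) < 130/(7·7s) = (130/49)/s.
Thus |(-8s + 6)/(7s + 11) + 8/7| < ε whenever s > (130/49)/ε.
Take K = (130/49)/ε. If s > K then |(-8s + 6)/(7s + 11) + 8/7| < (130/49)/s < ε.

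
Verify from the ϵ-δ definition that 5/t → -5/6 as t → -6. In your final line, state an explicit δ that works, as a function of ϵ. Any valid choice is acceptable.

δ = min(3, (18/5)ϵ)

Suppose ϵ > 0. We seek δ > 0 such that 0 < |t + 6| < δ implies |5/t + 5/6| < ϵ.
|5/t + 5/6| = 5·|-6 − t|/(6·|t|) = 5|t + 6|/(6|t|).
Restrict δ ≤ 3. Then |t + 6| < 3 gives |t| > 3, so 6|t| > 18.
Then |5/t + 5/6| < 5|t + 6|/18, which is < ϵ when |t + 6| < (18/5)ϵ.
Take δ = min(3, (18/5)ϵ). Then 0 < |t + 6| < δ gives both |t + 6| < 3 and |t + 6| < (18/5)ϵ, so |5/t + 5/6| < ϵ.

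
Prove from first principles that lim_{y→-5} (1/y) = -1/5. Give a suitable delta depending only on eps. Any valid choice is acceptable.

Let eps > 0 be given. We seek delta > 0 such that 0 < |y + 5| < delta implies |1/y + 1/5| < eps.
|1/y + 1/5| = |-5 − y|/(5·|y|) = |y + 5|/(5|y|).
Require delta ≤ 5/2 so that |y| > 5 − 5/2 = 5/2, hence 5|y| > 25/2.
Then |1/y + 1/5| < |y + 5|/(25/2), which is < eps when |y + 5| < (25/2)eps.
Take delta = min(5/2, (25/2)eps). Then 0 < |y + 5| < delta gives both |y + 5| < 5/2 and |y + 5| < (25/2)eps, so |1/y + 1/5| < eps.

delta = min(5/2, (25/2)eps)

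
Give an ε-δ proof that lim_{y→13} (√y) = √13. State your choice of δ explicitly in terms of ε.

Fix ε > 0. We want δ > 0 such that 0 < |y − 13| < δ implies |√y − √13| < ε.
Multiplying by the conjugate, |√y − √13| = |y − 13|/(√y + √13).
Restrict δ ≤ 13 so that |y − 13| < 13 forces y > 0, and then √y + √13 > √13.
Hence |√y − √13| < |y − 13|/√13, which is < ε once |y − 13| < √13·ε.
Take δ = min(13, √13·ε). If 0 < |y − 13| < δ then y > 0 and |√y − √13| < |y − 13|/√13 < ε.

δ = min(13, √13·ε)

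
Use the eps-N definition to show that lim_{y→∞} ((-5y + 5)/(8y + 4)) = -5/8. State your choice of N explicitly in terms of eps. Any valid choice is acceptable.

N = (15/16)/eps

Let eps > 0. We seek N > 0 such that y > N implies |(-5y + 5)/(8y + 4) + 5/8| < eps.
(-5y + 5)/(8y + 4) + 5/8 = (8(-5y + 5) − (-5)(8y + 4)) / (8(8y + 4)) = 60/(8(8y + 4)).
For y > 0 we have 8y + 4 > 8y, so |(-5y + 5)/(8y + 4) + 5/8| = 60/(8(8y + 4)) < 60/(8·8y) = (15/16)/y.
Thus |(-5y + 5)/(8y + 4) + 5/8| < eps whenever y > (15/16)/eps.
Take N = (15/16)/eps. If y > N then |(-5y + 5)/(8y + 4) + 5/8| < (15/16)/y < eps.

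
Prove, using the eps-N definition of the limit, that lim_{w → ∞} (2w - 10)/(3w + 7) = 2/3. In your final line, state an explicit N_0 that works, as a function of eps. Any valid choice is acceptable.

N_0 = (44/9)/eps

Fix eps > 0. We seek N_0 > 0 such that w > N_0 implies |(2w - 10)/(3w + 7) − (2/3)| < eps.
(2w - 10)/(3w + 7) − (2/3) = (3(2w - 10) − 2(3w + 7)) / (3(3w + 7)) = -44/(3(3w + 7)).
For w > 0 we have 3w + 7 > 3w, so |(2w - 10)/(3w + 7) − (2/3)| = 44/(3(3w + 7)) < 44/(3·3w) = (44/9)/w.
Thus |(2w - 10)/(3w + 7) − (2/3)| < eps whenever w > (44/9)/eps.
Take N_0 = (44/9)/eps. If w > N_0 then |(2w - 10)/(3w + 7) − (2/3)| < (44/9)/w < eps.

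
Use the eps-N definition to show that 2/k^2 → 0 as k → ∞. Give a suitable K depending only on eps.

K = (2/eps)^{1/2}

Let eps > 0. For k ≥ 1, |2/k^2 − 0| = 2/k^2.
2/k^2 < eps ⇔ k^2 > 2/eps ⇔ k > (2/eps)^{1/2}.
Take K = (2/eps)^{1/2}. Then k > K implies 2/k^2 < eps.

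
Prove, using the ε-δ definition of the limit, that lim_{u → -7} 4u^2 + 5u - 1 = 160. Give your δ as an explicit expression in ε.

Fix ε > 0. We want δ > 0 such that 0 < |u + 7| < δ implies |(4u^2 + 5u - 1) − 160| < ε.
(4u^2 + 5u - 1) − 160 = 4u^2 + 5u - 161 = (u + 7)(4u - 23).
So |(4u^2 + 5u - 1) − 160| = |u + 7|·|4u - 23|.
Require δ ≤ 1. Then |u + 7| < 1 gives |u| < 8, and by the triangle inequality |4u - 23| ≤ 4·8 + 23 = 55.
Hence |(4u^2 + 5u - 1) − 160| ≤ 55|u + 7| < ε provided |u + 7| < ε/55.
Take δ = min(1, ε/55). Then 0 < |u + 7| < δ gives both |u + 7| < 1 and |u + 7| < ε/55, so |(4u^2 + 5u - 1) − 160| < ε.

δ = min(1, ε/55)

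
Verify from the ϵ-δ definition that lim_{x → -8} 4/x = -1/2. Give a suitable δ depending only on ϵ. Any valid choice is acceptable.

Let ϵ > 0. We seek δ > 0 such that 0 < |x + 8| < δ implies |4/x + 1/2| < ϵ.
|4/x + 1/2| = 4·|-8 − x|/(8·|x|) = 4|x + 8|/(8|x|).
Restrict δ ≤ 4. Then |x + 8| < 4 gives |x| > 4, so 8|x| > 32.
Then |4/x + 1/2| < 4|x + 8|/32, which is < ϵ when |x + 8| < 8ϵ.
Take δ = min(4, 8ϵ). Then 0 < |x + 8| < δ gives both |x + 8| < 4 and |x + 8| < 8ϵ, so |4/x + 1/2| < ϵ.

δ = min(4, 8ϵ)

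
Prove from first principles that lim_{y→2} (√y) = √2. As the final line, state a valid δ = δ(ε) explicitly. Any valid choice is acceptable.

δ = min(2, √2·ε)

Fix ε > 0. We want δ > 0 such that 0 < |y − 2| < δ implies |√y − √2| < ε.
Rationalise: √y − √2 = (y − 2)/(√y + √2), so |√y − √2| = |y − 2|/(√y + √2).
Restrict δ ≤ 2 so that |y − 2| < 2 forces y > 0, and then √y + √2 > √2.
Hence |√y − √2| < |y − 2|/√2, which is < ε once |y − 2| < √2·ε.
Take δ = min(2, √2·ε). If 0 < |y − 2| < δ then y > 0 and |√y − √2| < |y − 2|/√2 < ε.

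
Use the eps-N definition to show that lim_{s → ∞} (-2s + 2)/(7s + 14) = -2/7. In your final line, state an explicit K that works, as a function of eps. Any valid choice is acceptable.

K = (6/7)/eps

Suppose eps > 0. We seek K > 0 such that s > K implies |(-2s + 2)/(7s + 14) + 2/7| < eps.
(-2s + 2)/(7s + 14) + 2/7 = (7(-2s + 2) − (-2)(7s + 14)) / (7(7s + 14)) = 42/(7(7s + 14)).
For s > 0 we have 7s + 14 > 7s, so |(-2s + 2)/(7s + 14) + 2/7| = 42/(7(7s + 14)) < 42/(7·7s) = (6/7)/s.
Thus |(-2s + 2)/(7s + 14) + 2/7| < eps whenever s > (6/7)/eps.
Take K = (6/7)/eps. If s > K then |(-2s + 2)/(7s + 14) + 2/7| < (6/7)/s < eps.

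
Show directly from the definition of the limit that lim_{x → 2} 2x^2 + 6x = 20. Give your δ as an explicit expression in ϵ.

δ = min(1, ϵ/16)

Let ϵ > 0 be given. We want δ > 0 such that 0 < |x − 2| < δ implies |(2x^2 + 6x) − 20| < ϵ.
(2x^2 + 6x) − 20 = 2x^2 + 6x - 20 = (x − 2)(2x + 10).
So |(2x^2 + 6x) − 20| = |x − 2|·|2x + 10|.
Assume first that |x − 2| < 1, so |x| < 3. Then |2x + 10| ≤ 2·3 + 10 = 16.
Hence |(2x^2 + 6x) − 20| ≤ 16|x − 2| < ϵ provided |x − 2| < ϵ/16.
Take δ = min(1, ϵ/16). Then 0 < |x − 2| < δ gives both |x − 2| < 1 and |x − 2| < ϵ/16, so |(2x^2 + 6x) − 20| < ϵ.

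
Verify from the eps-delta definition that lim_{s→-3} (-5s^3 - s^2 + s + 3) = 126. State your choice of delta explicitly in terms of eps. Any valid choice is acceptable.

Fix eps > 0. We want delta > 0 such that 0 < |s + 3| < delta implies |(-5s^3 - s^2 + s + 3) − 126| < eps.
(-5s^3 - s^2 + s + 3) − 126 = -5s^3 - s^2 + s - 123 = (s + 3)(-5s^2 + 14s - 41).
So |(-5s^3 - s^2 + s + 3) − 126| = |s + 3|·|-5s^2 + 14s - 41|.
Require delta ≤ 2. Then |s + 3| < 2 gives |s| < 5, and by the triangle inequality |-5s^2 + 14s - 41| ≤ 5·5^2 + 14·5 + 41 = 236.
Hence |(-5s^3 - s^2 + s + 3) − 126| ≤ 236|s + 3| < eps provided |s + 3| < eps/236.
Take delta = min(2, eps/236). Then 0 < |s + 3| < delta gives both |s + 3| < 2 and |s + 3| < eps/236, so |(-5s^3 - s^2 + s + 3) − 126| < eps.

delta = min(2, eps/236)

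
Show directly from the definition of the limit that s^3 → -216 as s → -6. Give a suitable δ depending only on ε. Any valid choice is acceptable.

Let ε > 0. We seek δ > 0 with 0 < |s + 6| < δ ⇒ |s^3 + 216| < ε.
Factor: s^3 + 216 = (s + 6)(s^2 - 6s + 36), so |s^3 + 216| = |s + 6|·|s^2 - 6s + 36|.
Impose δ ≤ 1 so that |s| < 7; then |s^2 - 6s + 36| ≤ 127.
Hence |s^3 + 216| ≤ 127|s + 6|, which is < ε once |s + 6| < ε/127.
Take δ = min(1, ε/127). If 0 < |s + 6| < δ then both bounds hold and |s^3 + 216| ≤ 127|s + 6| < 127·(ε/127) = ε.

δ = min(1, ε/127)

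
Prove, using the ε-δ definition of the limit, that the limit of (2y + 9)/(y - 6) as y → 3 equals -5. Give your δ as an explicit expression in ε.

Suppose ε > 0. We want δ > 0 with 0 < |y − 3| < δ ⇒ |(2y + 9)/(y - 6) + 5| < ε.
Combining over a common denominator, (2y + 9)/(y - 6) + 5 = [(2y + 9)·(-3) − 15·(y - 6)] / [(-3)·(y - 6)] = -21(y − 3) / ((-3)(y - 6)).
So |(2y + 9)/(y - 6) + 5| = 21|y − 3| / (3·|y − 6|).
Require δ ≤ 3/2, so |y − 6| ≥ |-3| − |y − 3| > 3 − 3/2 = 3/2.
Hence |(2y + 9)/(y - 6) + 5| < 21|y − 3|/(3·(3/2)) = (14/3)|y − 3|, which is < ε once |y − 3| < (3/14)ε.
Take δ = min(3/2, (3/14)ε). Then 0 < |y − 3| < δ forces both bounds, so |(2y + 9)/(y - 6) + 5| < ε.

δ = min(3/2, (3/14)ε)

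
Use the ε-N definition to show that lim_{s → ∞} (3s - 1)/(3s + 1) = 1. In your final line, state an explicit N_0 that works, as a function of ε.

Let ε > 0. We seek N_0 > 0 such that s > N_0 implies |(3s - 1)/(3s + 1) − 1| < ε.
(3s - 1)/(3s + 1) − 1 = (3(3s - 1) − 3(3s + 1)) / (3(3s + 1)) = -6/(3(3s + 1)).
For s > 0 we have 3s + 1 > 3s, so |(3s - 1)/(3s + 1) − 1| = 6/(3(3s + 1)) < 6/(3·3s) = (2/3)/s.
Thus |(3s - 1)/(3s + 1) − 1| < ε whenever s > (2/3)/ε.
Take N_0 = (2/3)/ε. If s > N_0 then |(3s - 1)/(3s + 1) − 1| < (2/3)/s < ε.

N_0 = (2/3)/ε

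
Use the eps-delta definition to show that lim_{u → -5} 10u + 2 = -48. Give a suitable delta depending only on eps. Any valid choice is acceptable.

delta = eps/10

Fix eps > 0. We need delta > 0 so that 0 < |u + 5| < delta implies |(10u + 2) + 48| < eps.
Since (10u + 2) + 48 = 10(u + 5), we have |(10u + 2) + 48| = 10|u + 5|.
Thus it suffices that |u + 5| < eps/10.
Take delta = eps/10. If 0 < |u + 5| < delta then |(10u + 2) + 48| = 10|u + 5| < 10·(eps/10) = eps.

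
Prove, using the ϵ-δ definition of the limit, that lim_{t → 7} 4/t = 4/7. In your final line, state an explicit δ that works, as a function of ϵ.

Let ϵ > 0. We seek δ > 0 such that 0 < |t − 7| < δ implies |4/t − (4/7)| < ϵ.
|4/t − (4/7)| = 4·|7 − t|/(7·|t|) = 4|t − 7|/(7|t|).
Require δ ≤ 7/2 so that |t| > 7 − 7/2 = 7/2, hence 7|t| > 49/2.
Then |4/t − (4/7)| < 4|t − 7|/(49/2), which is < ϵ when |t − 7| < (49/8)ϵ.
Take δ = min(7/2, (49/8)ϵ). Then 0 < |t − 7| < δ gives both |t − 7| < 7/2 and |t − 7| < (49/8)ϵ, so |4/t − (4/7)| < ϵ.

δ = min(7/2, (49/8)ϵ)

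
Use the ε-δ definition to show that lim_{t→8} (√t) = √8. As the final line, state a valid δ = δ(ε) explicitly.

δ = min(8, √8·ε)

Let ε > 0. We want δ > 0 such that 0 < |t − 8| < δ implies |√t − √8| < ε.
Multiplying by the conjugate, |√t − √8| = |t − 8|/(√t + √8).
Restrict δ ≤ 8 so that |t − 8| < 8 forces t > 0, and then √t + √8 > √8.
Hence |√t − √8| < |t − 8|/√8, which is < ε once |t − 8| < √8·ε.
Take δ = min(8, √8·ε). If 0 < |t − 8| < δ then t > 0 and |√t − √8| < |t − 8|/√8 < ε.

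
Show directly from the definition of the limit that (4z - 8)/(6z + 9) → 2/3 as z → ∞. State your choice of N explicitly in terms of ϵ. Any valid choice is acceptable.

Let ϵ > 0. We seek N > 0 such that z > N implies |(4z - 8)/(6z + 9) − (2/3)| < ϵ.
(4z - 8)/(6z + 9) − (2/3) = (6(4z - 8) − 4(6z + 9)) / (6(6z + 9)) = -84/(6(6z + 9)).
For z > 0 we have 6z + 9 > 6z, so |(4z - 8)/(6z + 9) − (2/3)| = 84/(6(6z + 9)) < 84/(6·6z) = (7/3)/z.
Thus |(4z - 8)/(6z + 9) − (2/3)| < ϵ whenever z > (7/3)/ϵ.
Take N = (7/3)/ϵ. If z > N then |(4z - 8)/(6z + 9) − (2/3)| < (7/3)/z < ϵ.

N = (7/3)/ϵ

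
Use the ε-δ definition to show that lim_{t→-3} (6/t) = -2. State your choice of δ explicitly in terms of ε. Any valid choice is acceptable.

Fix ε > 0. We seek δ > 0 such that 0 < |t + 3| < δ implies |6/t + 2| < ε.
|6/t + 2| = 6·|-3 − t|/(3·|t|) = 6|t + 3|/(3|t|).
Restrict δ ≤ 3/2. Then |t + 3| < 3/2 gives |t| > 3/2, so 3|t| > 9/2.
Then |6/t + 2| < 6|t + 3|/(9/2), which is < ε when |t + 3| < (3/4)ε.
Take δ = min(3/2, (3/4)ε). Then 0 < |t + 3| < δ gives both |t + 3| < 3/2 and |t + 3| < (3/4)ε, so |6/t + 2| < ε.

δ = min(3/2, (3/4)ε)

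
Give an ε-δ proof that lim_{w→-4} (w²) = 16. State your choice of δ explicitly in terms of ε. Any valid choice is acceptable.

δ = min(2, ε/10)

Let ε > 0 be given. We seek δ > 0 with 0 < |w + 4| < δ ⇒ |w² − 16| < ε.
Factor: w² − 16 = (w + 4)(w - 4), so |w² − 16| = |w + 4|·|w - 4|.
Impose δ ≤ 2 so that |w| < 6; then |w - 4| ≤ 10.
Hence |w² − 16| ≤ 10|w + 4|, which is < ε once |w + 4| < ε/10.
Take δ = min(2, ε/10). If 0 < |w + 4| < δ then both bounds hold and |w² − 16| ≤ 10|w + 4| < 10·(ε/10) = ε.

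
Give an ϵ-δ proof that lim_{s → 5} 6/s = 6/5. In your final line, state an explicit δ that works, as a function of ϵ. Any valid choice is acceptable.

Fix ϵ > 0. We seek δ > 0 such that 0 < |s − 5| < δ implies |6/s − (6/5)| < ϵ.
|6/s − (6/5)| = 6·|5 − s|/(5·|s|) = 6|s − 5|/(5|s|).
Require δ ≤ 5/2 so that |s| > 5 − 5/2 = 5/2, hence 5|s| > 25/2.
Then |6/s − (6/5)| < 6|s − 5|/(25/2), which is < ϵ when |s − 5| < (25/12)ϵ.
Take δ = min(5/2, (25/12)ϵ). Then 0 < |s − 5| < δ gives both |s − 5| < 5/2 and |s − 5| < (25/12)ϵ, so |6/s − (6/5)| < ϵ.

δ = min(5/2, (25/12)ϵ)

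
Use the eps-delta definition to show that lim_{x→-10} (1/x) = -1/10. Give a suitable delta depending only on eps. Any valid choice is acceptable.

Let eps > 0 be given. We seek delta > 0 such that 0 < |x + 10| < delta implies |1/x + 1/10| < eps.
|1/x + 1/10| = |-10 − x|/(10·|x|) = |x + 10|/(10|x|).
Restrict delta ≤ 5. Then |x + 10| < 5 gives |x| > 5, so 10|x| > 50.
Then |1/x + 1/10| < |x + 10|/50, which is < eps when |x + 10| < 50eps.
Take delta = min(5, 50eps). Then 0 < |x + 10| < delta gives both |x + 10| < 5 and |x + 10| < 50eps, so |1/x + 1/10| < eps.

delta = min(5, 50eps)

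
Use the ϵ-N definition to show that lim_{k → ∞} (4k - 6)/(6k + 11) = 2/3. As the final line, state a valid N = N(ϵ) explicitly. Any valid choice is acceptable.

Let ϵ > 0. For k ≥ 1, |(4k - 6)/(6k + 11) − (2/3)| = |-80|/(6(6k + 11)) = 80/(6(6k + 11)).
Since 6k + 11 ≥ 6k for k ≥ 1, this is ≤ 80/(6·6k) = (20/9)/k.
So |(4k - 6)/(6k + 11) − (2/3)| < ϵ whenever k > (20/9)/ϵ.
Take N = (20/9)/ϵ. If k > N then |(4k - 6)/(6k + 11) − (2/3)| ≤ (20/9)/k < ϵ.

N = (20/9)/ϵ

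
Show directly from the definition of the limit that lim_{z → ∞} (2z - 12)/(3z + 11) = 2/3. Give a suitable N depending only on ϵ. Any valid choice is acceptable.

Suppose ϵ > 0. We seek N > 0 such that z > N implies |(2z - 12)/(3z + 11) − (2/3)| < ϵ.
(2z - 12)/(3z + 11) − (2/3) = (3(2z - 12) − 2(3z + 11)) / (3(3z + 11)) = -58/(3(3z + 11)).
For z > 0 we have 3z + 11 > 3z, so |(2z - 12)/(3z + 11) − (2/3)| = 58/(3(3z + 11)) < 58/(3·3z) = (58/9)/z.
Thus |(2z - 12)/(3z + 11) − (2/3)| < ϵ whenever z > (58/9)/ϵ.
Take N = (58/9)/ϵ. If z > N then |(2z - 12)/(3z + 11) − (2/3)| < (58/9)/z < ϵ.

N = (58/9)/ϵ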